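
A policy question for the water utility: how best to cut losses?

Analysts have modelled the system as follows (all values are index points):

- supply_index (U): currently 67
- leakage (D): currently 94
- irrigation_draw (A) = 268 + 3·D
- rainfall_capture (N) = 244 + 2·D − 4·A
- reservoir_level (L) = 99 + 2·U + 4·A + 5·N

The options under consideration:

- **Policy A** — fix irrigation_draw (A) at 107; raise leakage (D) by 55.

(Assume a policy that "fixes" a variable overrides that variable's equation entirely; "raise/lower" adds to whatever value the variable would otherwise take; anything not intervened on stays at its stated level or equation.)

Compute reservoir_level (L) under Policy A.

1231

Policy A (A := 107, D + 55):
  U = 67
  D = 94 + 55 = 149
  A = 107
  N = 244 + 2·149 − 4·107 = 114
  L = 99 + 2·67 + 4·107 + 5·114 = 1231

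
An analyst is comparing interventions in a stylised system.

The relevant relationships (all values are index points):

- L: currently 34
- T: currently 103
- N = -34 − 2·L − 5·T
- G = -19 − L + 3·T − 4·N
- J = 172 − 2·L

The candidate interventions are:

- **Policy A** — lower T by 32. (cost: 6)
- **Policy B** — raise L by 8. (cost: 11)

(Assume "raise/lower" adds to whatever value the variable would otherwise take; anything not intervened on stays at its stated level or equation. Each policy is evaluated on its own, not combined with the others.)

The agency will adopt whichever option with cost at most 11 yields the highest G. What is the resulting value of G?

2780

Policy A (T − 32):
  L = 34
  T = 103 − 32 = 71
  N = -34 − 2·34 − 5·71 = -457
  G = -19 − 34 + 3·71 − 4·(-457) = 1988
Policy B (L + 8):
  L = 34 + 8 = 42
  T = 103
  N = -34 − 2·42 − 5·103 = -633
  G = -19 − 42 + 3·103 − 4·(-633) = 2780
Comparing — Policy A: G=1988, Policy B: G=2780. Highest is 2780 (Policy B).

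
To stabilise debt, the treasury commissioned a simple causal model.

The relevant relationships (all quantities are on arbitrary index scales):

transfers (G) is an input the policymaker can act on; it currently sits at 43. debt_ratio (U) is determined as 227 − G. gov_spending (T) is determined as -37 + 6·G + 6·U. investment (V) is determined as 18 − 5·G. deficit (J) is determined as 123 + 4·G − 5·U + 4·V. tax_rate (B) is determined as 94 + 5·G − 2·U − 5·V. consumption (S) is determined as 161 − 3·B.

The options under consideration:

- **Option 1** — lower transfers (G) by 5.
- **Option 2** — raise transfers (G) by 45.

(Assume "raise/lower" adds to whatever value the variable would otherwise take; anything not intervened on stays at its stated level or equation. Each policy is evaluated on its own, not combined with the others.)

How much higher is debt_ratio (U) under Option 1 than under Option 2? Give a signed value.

Option 1 (G − 5):
  G = 43 − 5 = 38
  U = 227 − 38 = 189
Option 2 (G + 45):
  G = 43 + 45 = 88
  U = 227 − 88 = 139
U: 189 − 139 = 50

50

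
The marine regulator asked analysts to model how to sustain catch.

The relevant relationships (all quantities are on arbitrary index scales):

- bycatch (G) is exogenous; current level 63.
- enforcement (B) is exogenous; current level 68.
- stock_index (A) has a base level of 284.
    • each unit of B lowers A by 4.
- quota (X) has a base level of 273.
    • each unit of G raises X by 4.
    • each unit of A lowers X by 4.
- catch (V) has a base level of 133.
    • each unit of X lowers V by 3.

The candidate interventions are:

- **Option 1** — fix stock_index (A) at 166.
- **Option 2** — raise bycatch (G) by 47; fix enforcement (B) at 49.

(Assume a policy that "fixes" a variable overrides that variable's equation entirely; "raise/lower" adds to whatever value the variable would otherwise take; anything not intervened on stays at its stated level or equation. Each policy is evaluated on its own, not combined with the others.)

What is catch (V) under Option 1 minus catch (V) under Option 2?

Option 1 (A := 166):
  G = 63
  B = 68
  A = 166
  X = 273 + 4·63 − 4·166 = -139
  V = 133 − 3·(-139) = 550
Option 2 (G + 47, B := 49):
  G = 63 + 47 = 110
  B = 49
  A = 284 − 4·49 = 88
  X = 273 + 4·110 − 4·88 = 361
  V = 133 − 3·361 = -950
V: 550 − (-950) = 1500

1500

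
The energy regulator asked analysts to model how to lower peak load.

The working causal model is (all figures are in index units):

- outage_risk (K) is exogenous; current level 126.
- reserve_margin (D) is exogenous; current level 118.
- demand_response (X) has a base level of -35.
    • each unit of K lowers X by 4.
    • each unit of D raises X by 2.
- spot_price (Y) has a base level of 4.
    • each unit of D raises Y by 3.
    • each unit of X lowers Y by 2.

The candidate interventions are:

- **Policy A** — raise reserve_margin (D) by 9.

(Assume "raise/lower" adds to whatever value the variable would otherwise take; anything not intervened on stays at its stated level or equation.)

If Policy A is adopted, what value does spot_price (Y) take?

Policy A (D + 9):
  K = 126
  D = 118 + 9 = 127
  X = -35 − 4·126 + 2·127 = -285
  Y = 4 + 3·127 − 2·(-285) = 955

955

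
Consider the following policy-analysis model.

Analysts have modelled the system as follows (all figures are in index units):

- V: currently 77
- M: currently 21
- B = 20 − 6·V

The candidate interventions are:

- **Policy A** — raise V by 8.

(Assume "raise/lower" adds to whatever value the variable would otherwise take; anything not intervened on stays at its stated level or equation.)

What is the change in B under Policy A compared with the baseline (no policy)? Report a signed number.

Baseline:
  V = 77
  B = 20 − 6·77 = -442
Policy A (V + 8):
  V = 77 + 8 = 85
  B = 20 − 6·85 = -490
Change in B: -490 − (-442) = -48

-48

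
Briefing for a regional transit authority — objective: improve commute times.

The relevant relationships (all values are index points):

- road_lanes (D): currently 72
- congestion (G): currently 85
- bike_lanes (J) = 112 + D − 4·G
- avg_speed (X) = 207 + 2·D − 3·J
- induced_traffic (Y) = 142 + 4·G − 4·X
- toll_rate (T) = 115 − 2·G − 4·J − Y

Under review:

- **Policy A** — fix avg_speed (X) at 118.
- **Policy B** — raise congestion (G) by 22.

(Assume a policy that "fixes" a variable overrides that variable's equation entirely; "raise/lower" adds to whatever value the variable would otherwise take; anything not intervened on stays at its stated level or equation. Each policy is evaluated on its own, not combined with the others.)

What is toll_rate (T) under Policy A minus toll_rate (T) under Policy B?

Policy A (X := 118):
  D = 72
  G = 85
  J = 112 + 72 − 4·85 = -156
  X = 118
  Y = 142 + 4·85 − 4·118 = 10
  T = 115 − 2·85 − 4·(-156) − 10 = 559
Policy B (G + 22):
  D = 72
  G = 85 + 22 = 107
  J = 112 + 72 − 4·107 = -244
  X = 207 + 2·72 − 3·(-244) = 1083
  Y = 142 + 4·107 − 4·1083 = -3762
  T = 115 − 2·107 − 4·(-244) − (-3762) = 4639
T: 559 − 4639 = -4080

-4080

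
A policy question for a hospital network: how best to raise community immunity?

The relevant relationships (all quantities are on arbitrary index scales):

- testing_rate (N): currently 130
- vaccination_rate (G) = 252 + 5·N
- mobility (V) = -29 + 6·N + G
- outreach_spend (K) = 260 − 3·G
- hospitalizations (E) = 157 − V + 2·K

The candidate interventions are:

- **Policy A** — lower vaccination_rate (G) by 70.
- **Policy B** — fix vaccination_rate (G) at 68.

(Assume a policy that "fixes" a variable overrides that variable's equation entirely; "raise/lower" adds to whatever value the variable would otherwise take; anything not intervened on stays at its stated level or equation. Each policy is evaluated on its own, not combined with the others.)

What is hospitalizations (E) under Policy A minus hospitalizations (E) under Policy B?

Policy A (G − 70):
  N = 130
  G = 252 + 5·130 (−70 from intervention) = 832
  V = -29 + 6·130 + 832 = 1583
  K = 260 − 3·832 = -2236
  E = 157 − 1583 + 2·(-2236) = -5898
Policy B (G := 68):
  N = 130
  G = 68
  V = -29 + 6·130 + 68 = 819
  K = 260 − 3·68 = 56
  E = 157 − 819 + 2·56 = -550
E: -5898 − (-550) = -5348

-5348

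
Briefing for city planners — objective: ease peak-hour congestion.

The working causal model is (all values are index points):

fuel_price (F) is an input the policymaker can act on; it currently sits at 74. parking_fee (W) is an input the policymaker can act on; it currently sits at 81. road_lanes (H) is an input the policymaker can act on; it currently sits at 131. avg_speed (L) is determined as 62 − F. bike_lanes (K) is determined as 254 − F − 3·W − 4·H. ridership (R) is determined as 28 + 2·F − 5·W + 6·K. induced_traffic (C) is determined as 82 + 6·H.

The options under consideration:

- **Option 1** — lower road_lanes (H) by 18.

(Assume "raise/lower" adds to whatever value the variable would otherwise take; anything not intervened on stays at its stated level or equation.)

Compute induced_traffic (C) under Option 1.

760

Option 1 (H − 18):
  H = 131 − 18 = 113
  C = 82 + 6·113 = 760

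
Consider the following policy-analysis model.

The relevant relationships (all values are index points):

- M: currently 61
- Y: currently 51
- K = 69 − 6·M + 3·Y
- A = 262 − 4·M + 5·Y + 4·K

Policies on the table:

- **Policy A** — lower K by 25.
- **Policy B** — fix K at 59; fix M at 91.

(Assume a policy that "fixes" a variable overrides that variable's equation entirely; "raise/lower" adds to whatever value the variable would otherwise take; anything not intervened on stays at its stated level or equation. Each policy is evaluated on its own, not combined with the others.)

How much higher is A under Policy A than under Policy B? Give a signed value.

Policy A (K − 25):
  M = 61
  Y = 51
  K = 69 − 6·61 + 3·51 (−25 from intervention) = -169
  A = 262 − 4·61 + 5·51 + 4·(-169) = -403
Policy B (K := 59, M := 91):
  M = 91
  Y = 51
  K = 59
  A = 262 − 4·91 + 5·51 + 4·59 = 389
A: -403 − 389 = -792

-792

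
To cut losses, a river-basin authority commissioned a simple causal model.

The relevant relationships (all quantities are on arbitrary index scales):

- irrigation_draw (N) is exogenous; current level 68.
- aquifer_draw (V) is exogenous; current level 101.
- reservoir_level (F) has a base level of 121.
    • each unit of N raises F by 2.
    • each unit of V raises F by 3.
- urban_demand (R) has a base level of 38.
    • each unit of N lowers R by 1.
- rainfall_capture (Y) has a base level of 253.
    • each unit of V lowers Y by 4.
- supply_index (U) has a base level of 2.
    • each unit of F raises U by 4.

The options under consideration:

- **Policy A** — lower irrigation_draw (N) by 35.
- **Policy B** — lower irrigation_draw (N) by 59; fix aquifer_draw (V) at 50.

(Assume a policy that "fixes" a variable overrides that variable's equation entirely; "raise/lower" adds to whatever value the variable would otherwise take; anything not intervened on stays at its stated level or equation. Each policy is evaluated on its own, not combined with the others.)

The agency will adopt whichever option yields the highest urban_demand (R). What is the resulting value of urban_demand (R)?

29

Policy A (N − 35):
  N = 68 − 35 = 33
  R = 38 − 33 = 5
Policy B (N − 59, V := 50):
  N = 68 − 59 = 9
  R = 38 − 9 = 29
Comparing — Policy A: R=5, Policy B: R=29. Highest is 29 (Policy B).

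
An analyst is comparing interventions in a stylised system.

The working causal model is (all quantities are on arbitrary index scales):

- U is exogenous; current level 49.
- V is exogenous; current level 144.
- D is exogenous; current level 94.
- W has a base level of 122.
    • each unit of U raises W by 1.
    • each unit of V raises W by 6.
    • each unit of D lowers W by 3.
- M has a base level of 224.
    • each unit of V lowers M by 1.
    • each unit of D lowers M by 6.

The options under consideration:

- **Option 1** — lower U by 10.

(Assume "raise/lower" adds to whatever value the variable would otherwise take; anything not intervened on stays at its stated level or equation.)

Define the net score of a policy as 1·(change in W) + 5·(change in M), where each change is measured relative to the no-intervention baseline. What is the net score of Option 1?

Baseline:
  U = 49
  V = 144
  D = 94
  W = 122 + 49 + 6·144 − 3·94 = 753
  M = 224 − 144 − 6·94 = -484
Option 1 (U − 10):
  U = 49 − 10 = 39
  V = 144
  D = 94
  W = 122 + 39 + 6·144 − 3·94 = 743
  M = 224 − 144 − 6·94 = -484
ΔW = 743 − 753 = -10; ΔM = -484 − (-484) = 0
Score = 1·(-10) + 5·0 = -10

-10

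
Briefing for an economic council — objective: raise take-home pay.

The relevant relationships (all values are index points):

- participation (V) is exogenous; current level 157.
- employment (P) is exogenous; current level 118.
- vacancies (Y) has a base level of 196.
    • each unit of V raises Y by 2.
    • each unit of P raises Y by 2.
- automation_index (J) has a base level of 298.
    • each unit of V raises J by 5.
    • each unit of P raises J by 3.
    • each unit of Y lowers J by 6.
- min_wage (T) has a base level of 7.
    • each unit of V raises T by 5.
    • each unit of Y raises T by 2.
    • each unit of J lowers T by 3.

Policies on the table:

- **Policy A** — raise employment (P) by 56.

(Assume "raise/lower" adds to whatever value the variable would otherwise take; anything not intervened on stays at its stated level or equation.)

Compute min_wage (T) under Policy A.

13137

Policy A (P + 56):
  V = 157
  P = 118 + 56 = 174
  Y = 196 + 2·157 + 2·174 = 858
  J = 298 + 5·157 + 3·174 − 6·858 = -3543
  T = 7 + 5·157 + 2·858 − 3·(-3543) = 13137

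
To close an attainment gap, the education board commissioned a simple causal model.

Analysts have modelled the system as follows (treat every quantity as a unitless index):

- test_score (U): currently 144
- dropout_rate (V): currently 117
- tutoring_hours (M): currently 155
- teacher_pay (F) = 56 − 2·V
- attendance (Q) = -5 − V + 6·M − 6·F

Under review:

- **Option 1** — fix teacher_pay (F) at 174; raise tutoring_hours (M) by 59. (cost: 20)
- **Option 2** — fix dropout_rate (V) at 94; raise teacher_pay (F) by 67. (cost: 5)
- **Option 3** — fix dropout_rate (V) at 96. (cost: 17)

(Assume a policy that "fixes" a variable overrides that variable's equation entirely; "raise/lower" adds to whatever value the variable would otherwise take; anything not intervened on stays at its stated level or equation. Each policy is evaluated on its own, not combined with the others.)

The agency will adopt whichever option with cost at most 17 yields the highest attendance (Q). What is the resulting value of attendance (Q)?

1645

Option 2 (V := 94, F + 67):
  V = 94
  M = 155
  F = 56 − 2·94 (+67 from intervention) = -65
  Q = -5 − 94 + 6·155 − 6·(-65) = 1221
Option 3 (V := 96):
  V = 96
  M = 155
  F = 56 − 2·96 = -136
  Q = -5 − 96 + 6·155 − 6·(-136) = 1645
Comparing — Option 2: Q=1221, Option 3: Q=1645. Highest is 1645 (Option 3).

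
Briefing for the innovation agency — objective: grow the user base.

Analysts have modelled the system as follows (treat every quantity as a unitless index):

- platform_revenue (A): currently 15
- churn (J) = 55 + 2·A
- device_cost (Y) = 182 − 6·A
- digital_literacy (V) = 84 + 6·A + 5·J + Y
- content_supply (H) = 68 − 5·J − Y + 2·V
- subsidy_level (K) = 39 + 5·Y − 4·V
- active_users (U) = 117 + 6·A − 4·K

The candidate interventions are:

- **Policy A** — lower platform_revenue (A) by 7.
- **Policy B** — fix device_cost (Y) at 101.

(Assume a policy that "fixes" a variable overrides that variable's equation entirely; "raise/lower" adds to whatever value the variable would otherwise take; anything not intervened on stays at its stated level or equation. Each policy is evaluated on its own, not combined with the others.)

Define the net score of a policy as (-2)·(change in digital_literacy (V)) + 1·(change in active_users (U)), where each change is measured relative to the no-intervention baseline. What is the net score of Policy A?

-1862

Baseline:
  A = 15
  J = 55 + 2·15 = 85
  Y = 182 − 6·15 = 92
  V = 84 + 6·15 + 5·85 + 92 = 691
  K = 39 + 5·92 − 4·691 = -2265
  U = 117 + 6·15 − 4·(-2265) = 9267
Policy A (A − 7):
  A = 15 − 7 = 8
  J = 55 + 2·8 = 71
  Y = 182 − 6·8 = 134
  V = 84 + 6·8 + 5·71 + 134 = 621
  K = 39 + 5·134 − 4·621 = -1775
  U = 117 + 6·8 − 4·(-1775) = 7265
ΔV = 621 − 691 = -70; ΔU = 7265 − 9267 = -2002
Score = (-2)·(-70) + 1·(-2002) = -1862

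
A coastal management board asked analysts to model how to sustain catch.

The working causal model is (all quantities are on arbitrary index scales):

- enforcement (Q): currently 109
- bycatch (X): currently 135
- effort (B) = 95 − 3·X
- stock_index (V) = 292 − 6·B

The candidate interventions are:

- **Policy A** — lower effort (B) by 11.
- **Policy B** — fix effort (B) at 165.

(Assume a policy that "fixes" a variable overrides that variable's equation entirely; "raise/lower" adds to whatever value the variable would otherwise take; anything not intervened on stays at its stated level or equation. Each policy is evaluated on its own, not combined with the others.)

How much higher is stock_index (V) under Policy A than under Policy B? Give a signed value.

Policy A (B − 11):
  X = 135
  B = 95 − 3·135 (−11 from intervention) = -321
  V = 292 − 6·(-321) = 2218
Policy B (B := 165):
  X = 135
  B = 165
  V = 292 − 6·165 = -698
V: 2218 − (-698) = 2916

2916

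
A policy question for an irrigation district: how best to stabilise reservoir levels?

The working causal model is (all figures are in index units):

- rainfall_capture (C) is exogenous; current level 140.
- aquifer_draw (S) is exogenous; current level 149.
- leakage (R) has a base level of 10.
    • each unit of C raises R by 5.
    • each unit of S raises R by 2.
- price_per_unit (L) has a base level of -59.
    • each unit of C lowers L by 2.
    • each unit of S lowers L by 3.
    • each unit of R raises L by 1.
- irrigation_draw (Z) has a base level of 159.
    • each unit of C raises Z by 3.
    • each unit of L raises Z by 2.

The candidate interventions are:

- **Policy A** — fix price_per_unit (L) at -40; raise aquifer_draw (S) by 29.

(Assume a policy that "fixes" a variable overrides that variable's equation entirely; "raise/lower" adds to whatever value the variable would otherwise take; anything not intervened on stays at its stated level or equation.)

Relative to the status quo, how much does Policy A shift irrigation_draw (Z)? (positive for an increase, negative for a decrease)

-524

Baseline:
  C = 140
  S = 149
  R = 10 + 5·140 + 2·149 = 1008
  L = -59 − 2·140 − 3·149 + 1008 = 222
  Z = 159 + 3·140 + 2·222 = 1023
Policy A (L := -40, S + 29):
  C = 140
  S = 149 + 29 = 178
  R = 10 + 5·140 + 2·178 = 1066
  L = -40
  Z = 159 + 3·140 + 2·(-40) = 499
Change in Z: 499 − 1023 = -524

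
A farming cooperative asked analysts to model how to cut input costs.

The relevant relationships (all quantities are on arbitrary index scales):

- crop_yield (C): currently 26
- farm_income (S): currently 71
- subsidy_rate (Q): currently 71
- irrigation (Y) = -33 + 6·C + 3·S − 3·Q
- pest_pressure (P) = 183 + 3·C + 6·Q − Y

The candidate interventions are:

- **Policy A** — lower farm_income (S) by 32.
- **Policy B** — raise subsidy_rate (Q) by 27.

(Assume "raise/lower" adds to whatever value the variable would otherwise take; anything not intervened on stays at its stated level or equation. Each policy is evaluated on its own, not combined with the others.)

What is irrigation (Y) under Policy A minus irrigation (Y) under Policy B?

Policy A (S − 32):
  C = 26
  S = 71 − 32 = 39
  Q = 71
  Y = -33 + 6·26 + 3·39 − 3·71 = 27
Policy B (Q + 27):
  C = 26
  S = 71
  Q = 71 + 27 = 98
  Y = -33 + 6·26 + 3·71 − 3·98 = 42
Y: 27 − 42 = -15

-15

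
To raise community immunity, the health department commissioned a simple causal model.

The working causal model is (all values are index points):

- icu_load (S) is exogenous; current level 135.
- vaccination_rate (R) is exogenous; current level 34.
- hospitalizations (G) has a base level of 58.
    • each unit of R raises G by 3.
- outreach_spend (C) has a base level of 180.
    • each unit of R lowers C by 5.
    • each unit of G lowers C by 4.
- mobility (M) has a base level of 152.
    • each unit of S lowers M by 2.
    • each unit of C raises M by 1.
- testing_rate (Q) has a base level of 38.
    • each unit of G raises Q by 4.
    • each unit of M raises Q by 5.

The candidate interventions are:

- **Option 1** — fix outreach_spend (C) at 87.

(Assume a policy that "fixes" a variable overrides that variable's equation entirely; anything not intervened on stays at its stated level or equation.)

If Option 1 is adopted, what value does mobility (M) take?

-31

Option 1 (C := 87):
  S = 135
  R = 34
  G = 58 + 3·34 = 160
  C = 87
  M = 152 − 2·135 + 87 = -31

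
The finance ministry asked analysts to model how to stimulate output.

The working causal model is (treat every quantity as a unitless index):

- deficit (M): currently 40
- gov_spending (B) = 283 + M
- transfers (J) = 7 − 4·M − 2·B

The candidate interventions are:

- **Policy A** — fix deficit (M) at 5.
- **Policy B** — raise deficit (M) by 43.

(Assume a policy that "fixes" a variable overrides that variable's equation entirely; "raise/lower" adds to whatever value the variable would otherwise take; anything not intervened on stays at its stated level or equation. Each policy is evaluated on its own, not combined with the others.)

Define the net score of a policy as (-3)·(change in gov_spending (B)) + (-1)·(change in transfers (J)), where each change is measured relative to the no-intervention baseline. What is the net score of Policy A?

Baseline:
  M = 40
  B = 283 + 40 = 323
  J = 7 − 4·40 − 2·323 = -799
Policy A (M := 5):
  M = 5
  B = 283 + 5 = 288
  J = 7 − 4·5 − 2·288 = -589
ΔB = 288 − 323 = -35; ΔJ = -589 − (-799) = 210
Score = (-3)·(-35) + (-1)·210 = -105

-105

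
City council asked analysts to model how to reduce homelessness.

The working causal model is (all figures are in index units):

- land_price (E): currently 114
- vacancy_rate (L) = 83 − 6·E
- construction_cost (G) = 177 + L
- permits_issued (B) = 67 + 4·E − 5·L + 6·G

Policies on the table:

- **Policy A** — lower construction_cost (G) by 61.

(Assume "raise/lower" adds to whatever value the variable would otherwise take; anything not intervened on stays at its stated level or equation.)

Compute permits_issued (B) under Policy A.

618

Policy A (G − 61):
  E = 114
  L = 83 − 6·114 = -601
  G = 177 + (-601) (−61 from intervention) = -485
  B = 67 + 4·114 − 5·(-601) + 6·(-485) = 618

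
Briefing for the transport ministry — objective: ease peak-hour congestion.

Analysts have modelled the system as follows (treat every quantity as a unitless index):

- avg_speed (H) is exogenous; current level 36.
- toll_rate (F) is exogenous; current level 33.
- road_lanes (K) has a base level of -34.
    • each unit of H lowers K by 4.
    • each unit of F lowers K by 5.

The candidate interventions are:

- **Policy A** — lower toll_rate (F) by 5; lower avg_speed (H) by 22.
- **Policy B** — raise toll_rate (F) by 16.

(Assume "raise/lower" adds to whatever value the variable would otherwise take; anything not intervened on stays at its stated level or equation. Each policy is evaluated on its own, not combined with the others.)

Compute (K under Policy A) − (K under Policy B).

Policy A (F − 5, H − 22):
  H = 36 − 22 = 14
  F = 33 − 5 = 28
  K = -34 − 4·14 − 5·28 = -230
Policy B (F + 16):
  H = 36
  F = 33 + 16 = 49
  K = -34 − 4·36 − 5·49 = -423
K: -230 − (-423) = 193

193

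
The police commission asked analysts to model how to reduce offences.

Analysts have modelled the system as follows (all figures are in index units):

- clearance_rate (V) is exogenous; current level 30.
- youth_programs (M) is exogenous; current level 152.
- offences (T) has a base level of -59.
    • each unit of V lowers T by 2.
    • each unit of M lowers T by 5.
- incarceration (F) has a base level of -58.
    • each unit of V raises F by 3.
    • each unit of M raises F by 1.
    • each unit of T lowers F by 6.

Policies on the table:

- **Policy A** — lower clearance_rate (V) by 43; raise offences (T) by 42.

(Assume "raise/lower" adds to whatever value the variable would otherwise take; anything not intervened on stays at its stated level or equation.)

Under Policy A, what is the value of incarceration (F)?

4561

Policy A (V − 43, T + 42):
  V = 30 − 43 = -13
  M = 152
  T = -59 − 2·(-13) − 5·152 (+42 from intervention) = -751
  F = -58 + 3·(-13) + 152 − 6·(-751) = 4561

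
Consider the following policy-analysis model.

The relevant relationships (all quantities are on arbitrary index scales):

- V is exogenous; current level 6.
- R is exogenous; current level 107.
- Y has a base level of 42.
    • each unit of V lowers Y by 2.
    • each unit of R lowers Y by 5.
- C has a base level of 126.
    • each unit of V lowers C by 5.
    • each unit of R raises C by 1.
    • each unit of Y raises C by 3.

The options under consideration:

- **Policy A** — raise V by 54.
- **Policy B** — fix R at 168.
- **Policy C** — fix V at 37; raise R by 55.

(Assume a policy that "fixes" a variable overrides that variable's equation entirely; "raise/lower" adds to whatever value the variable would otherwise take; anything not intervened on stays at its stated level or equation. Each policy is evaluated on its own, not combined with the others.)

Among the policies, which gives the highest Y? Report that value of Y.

-613

Policy A (V + 54):
  V = 6 + 54 = 60
  R = 107
  Y = 42 − 2·60 − 5·107 = -613
Policy B (R := 168):
  V = 6
  R = 168
  Y = 42 − 2·6 − 5·168 = -810
Policy C (V := 37, R + 55):
  V = 37
  R = 107 + 55 = 162
  Y = 42 − 2·37 − 5·162 = -842
Comparing — Policy A: Y=-613, Policy B: Y=-810, Policy C: Y=-842. Highest is -613 (Policy A).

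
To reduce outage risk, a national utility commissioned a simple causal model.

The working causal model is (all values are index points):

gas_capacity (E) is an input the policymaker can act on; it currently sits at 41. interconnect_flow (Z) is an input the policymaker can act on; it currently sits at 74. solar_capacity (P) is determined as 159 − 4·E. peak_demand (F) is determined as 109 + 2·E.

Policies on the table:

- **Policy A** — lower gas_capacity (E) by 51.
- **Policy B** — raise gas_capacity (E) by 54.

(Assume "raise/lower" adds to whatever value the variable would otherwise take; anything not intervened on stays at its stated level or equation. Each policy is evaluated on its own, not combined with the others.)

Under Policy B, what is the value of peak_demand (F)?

299

Policy B (E + 54):
  E = 41 + 54 = 95
  F = 109 + 2·95 = 299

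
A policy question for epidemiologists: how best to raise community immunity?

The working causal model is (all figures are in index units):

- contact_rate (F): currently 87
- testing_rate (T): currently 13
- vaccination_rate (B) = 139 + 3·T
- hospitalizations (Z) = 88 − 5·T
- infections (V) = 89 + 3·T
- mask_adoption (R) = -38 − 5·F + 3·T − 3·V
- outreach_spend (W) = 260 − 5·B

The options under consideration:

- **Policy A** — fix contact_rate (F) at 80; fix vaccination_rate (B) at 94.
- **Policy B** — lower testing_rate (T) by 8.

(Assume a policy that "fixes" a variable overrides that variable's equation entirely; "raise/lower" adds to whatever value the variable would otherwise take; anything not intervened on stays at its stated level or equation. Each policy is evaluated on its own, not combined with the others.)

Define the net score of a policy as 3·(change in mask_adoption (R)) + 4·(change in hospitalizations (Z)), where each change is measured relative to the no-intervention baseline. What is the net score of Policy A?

105

Baseline:
  F = 87
  T = 13
  Z = 88 − 5·13 = 23
  V = 89 + 3·13 = 128
  R = -38 − 5·87 + 3·13 − 3·128 = -818
Policy A (F := 80, B := 94):
  F = 80
  T = 13
  Z = 88 − 5·13 = 23
  V = 89 + 3·13 = 128
  R = -38 − 5·80 + 3·13 − 3·128 = -783
ΔR = -783 − (-818) = 35; ΔZ = 23 − 23 = 0
Score = 3·35 + 4·0 = 105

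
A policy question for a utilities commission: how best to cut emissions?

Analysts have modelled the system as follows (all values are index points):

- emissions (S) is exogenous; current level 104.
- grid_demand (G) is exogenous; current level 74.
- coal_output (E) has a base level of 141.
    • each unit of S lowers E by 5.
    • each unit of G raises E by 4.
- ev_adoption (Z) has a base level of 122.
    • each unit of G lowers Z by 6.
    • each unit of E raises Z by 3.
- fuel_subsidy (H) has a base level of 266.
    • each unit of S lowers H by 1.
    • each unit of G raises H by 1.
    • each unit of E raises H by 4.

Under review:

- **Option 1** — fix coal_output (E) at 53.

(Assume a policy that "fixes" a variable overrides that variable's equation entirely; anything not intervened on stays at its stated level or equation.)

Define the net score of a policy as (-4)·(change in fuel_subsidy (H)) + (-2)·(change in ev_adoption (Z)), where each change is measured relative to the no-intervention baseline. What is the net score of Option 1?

-2992

Baseline:
  S = 104
  G = 74
  E = 141 − 5·104 + 4·74 = -83
  Z = 122 − 6·74 + 3·(-83) = -571
  H = 266 − 104 + 74 + 4·(-83) = -96
Option 1 (E := 53):
  S = 104
  G = 74
  E = 53
  Z = 122 − 6·74 + 3·53 = -163
  H = 266 − 104 + 74 + 4·53 = 448
ΔH = 448 − (-96) = 544; ΔZ = -163 − (-571) = 408
Score = (-4)·544 + (-2)·408 = -2992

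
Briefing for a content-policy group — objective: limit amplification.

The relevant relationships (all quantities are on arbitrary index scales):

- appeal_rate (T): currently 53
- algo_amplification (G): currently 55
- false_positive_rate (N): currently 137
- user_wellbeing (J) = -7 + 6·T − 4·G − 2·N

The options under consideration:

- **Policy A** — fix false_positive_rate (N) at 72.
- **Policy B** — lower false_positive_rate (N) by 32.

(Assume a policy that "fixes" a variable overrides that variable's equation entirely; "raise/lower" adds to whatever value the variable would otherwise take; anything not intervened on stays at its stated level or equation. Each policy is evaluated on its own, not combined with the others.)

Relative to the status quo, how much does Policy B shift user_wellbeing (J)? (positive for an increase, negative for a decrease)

64

Baseline:
  T = 53
  G = 55
  N = 137
  J = -7 + 6·53 − 4·55 − 2·137 = -183
Policy B (N − 32):
  T = 53
  G = 55
  N = 137 − 32 = 105
  J = -7 + 6·53 − 4·55 − 2·105 = -119
Change in J: -119 − (-183) = 64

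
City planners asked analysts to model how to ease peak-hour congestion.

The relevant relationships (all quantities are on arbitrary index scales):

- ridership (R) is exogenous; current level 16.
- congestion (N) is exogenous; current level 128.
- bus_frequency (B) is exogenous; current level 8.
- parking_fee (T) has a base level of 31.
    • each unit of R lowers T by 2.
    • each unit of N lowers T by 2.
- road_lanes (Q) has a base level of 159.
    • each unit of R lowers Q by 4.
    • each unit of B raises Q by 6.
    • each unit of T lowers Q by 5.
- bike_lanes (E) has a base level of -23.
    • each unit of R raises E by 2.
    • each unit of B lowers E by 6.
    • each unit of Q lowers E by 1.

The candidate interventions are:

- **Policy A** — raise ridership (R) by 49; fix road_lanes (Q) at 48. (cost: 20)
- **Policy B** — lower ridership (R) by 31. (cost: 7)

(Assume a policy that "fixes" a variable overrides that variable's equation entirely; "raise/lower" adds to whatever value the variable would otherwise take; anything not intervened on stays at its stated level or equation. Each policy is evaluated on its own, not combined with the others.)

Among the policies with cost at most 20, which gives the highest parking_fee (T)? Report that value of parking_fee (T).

Policy A (R + 49, Q := 48):
  R = 16 + 49 = 65
  N = 128
  T = 31 − 2·65 − 2·128 = -355
Policy B (R − 31):
  R = 16 − 31 = -15
  N = 128
  T = 31 − 2·(-15) − 2·128 = -195
Comparing — Policy A: T=-355, Policy B: T=-195. Highest is -195 (Policy B).

-195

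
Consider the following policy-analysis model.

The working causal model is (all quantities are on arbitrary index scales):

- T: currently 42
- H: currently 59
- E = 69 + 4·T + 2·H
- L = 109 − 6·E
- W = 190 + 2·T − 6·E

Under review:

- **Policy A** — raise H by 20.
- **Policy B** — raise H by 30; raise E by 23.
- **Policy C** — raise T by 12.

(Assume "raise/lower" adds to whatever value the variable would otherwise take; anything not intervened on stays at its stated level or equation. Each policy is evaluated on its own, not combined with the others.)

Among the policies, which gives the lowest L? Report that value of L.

Policy A (H + 20):
  T = 42
  H = 59 + 20 = 79
  E = 69 + 4·42 + 2·79 = 395
  L = 109 − 6·395 = -2261
Policy B (H + 30, E + 23):
  T = 42
  H = 59 + 30 = 89
  E = 69 + 4·42 + 2·89 (+23 from intervention) = 438
  L = 109 − 6·438 = -2519
Policy C (T + 12):
  T = 42 + 12 = 54
  H = 59
  E = 69 + 4·54 + 2·59 = 403
  L = 109 − 6·403 = -2309
Comparing — Policy A: L=-2261, Policy B: L=-2519, Policy C: L=-2309. Lowest is -2519 (Policy B).

-2519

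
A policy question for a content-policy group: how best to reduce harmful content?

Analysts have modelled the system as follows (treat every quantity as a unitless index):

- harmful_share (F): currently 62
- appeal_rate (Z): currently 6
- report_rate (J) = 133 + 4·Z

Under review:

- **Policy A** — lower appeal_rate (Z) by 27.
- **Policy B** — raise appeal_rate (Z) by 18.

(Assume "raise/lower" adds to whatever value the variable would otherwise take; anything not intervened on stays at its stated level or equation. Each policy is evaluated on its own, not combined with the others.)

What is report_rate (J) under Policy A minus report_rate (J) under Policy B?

-180

Policy A (Z − 27):
  Z = 6 − 27 = -21
  J = 133 + 4·(-21) = 49
Policy B (Z + 18):
  Z = 6 + 18 = 24
  J = 133 + 4·24 = 229
J: 49 − 229 = -180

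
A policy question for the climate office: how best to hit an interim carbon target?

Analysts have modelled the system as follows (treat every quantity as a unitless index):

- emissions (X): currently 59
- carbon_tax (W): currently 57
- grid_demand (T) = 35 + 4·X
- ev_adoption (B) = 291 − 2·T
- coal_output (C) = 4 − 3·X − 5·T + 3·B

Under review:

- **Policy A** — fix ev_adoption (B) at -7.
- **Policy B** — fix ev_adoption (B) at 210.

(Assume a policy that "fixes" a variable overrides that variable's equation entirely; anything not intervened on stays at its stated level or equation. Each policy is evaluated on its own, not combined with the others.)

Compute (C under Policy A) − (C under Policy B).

Policy A (B := -7):
  X = 59
  T = 35 + 4·59 = 271
  B = -7
  C = 4 − 3·59 − 5·271 + 3·(-7) = -1549
Policy B (B := 210):
  X = 59
  T = 35 + 4·59 = 271
  B = 210
  C = 4 − 3·59 − 5·271 + 3·210 = -898
C: -1549 − (-898) = -651

-651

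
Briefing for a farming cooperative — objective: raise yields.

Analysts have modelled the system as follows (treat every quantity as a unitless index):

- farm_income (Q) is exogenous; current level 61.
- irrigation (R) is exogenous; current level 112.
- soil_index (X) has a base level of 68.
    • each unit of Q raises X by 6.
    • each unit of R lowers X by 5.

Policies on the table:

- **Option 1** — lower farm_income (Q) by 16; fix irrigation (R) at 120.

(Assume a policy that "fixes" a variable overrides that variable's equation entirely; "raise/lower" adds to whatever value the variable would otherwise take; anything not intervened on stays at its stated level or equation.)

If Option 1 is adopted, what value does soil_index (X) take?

-262

Option 1 (Q − 16, R := 120):
  Q = 61 − 16 = 45
  R = 120
  X = 68 + 6·45 − 5·120 = -262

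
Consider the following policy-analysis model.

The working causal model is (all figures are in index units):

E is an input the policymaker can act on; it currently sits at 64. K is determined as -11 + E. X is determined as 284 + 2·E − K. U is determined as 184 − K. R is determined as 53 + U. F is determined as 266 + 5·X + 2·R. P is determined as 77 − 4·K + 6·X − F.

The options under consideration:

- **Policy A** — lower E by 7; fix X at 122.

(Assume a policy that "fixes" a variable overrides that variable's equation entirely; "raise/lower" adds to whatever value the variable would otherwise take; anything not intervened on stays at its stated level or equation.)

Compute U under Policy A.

Policy A (E − 7, X := 122):
  E = 64 − 7 = 57
  K = -11 + 57 = 46
  U = 184 − 46 = 138

138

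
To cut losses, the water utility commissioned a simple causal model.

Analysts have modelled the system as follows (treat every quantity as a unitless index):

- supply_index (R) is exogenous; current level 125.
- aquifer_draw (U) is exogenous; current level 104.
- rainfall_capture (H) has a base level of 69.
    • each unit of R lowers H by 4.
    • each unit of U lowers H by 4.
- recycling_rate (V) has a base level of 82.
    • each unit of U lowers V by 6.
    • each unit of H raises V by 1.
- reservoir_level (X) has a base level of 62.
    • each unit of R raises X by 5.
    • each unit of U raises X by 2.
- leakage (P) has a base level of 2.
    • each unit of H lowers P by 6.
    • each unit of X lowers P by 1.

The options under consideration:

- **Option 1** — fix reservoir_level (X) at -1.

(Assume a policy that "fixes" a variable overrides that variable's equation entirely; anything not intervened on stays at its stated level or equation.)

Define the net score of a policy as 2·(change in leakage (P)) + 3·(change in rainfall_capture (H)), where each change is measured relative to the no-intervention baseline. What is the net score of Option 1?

Baseline:
  R = 125
  U = 104
  H = 69 − 4·125 − 4·104 = -847
  X = 62 + 5·125 + 2·104 = 895
  P = 2 − 6·(-847) − 895 = 4189
Option 1 (X := -1):
  R = 125
  U = 104
  H = 69 − 4·125 − 4·104 = -847
  X = -1
  P = 2 − 6·(-847) − (-1) = 5085
ΔP = 5085 − 4189 = 896; ΔH = -847 − (-847) = 0
Score = 2·896 + 3·0 = 1792

1792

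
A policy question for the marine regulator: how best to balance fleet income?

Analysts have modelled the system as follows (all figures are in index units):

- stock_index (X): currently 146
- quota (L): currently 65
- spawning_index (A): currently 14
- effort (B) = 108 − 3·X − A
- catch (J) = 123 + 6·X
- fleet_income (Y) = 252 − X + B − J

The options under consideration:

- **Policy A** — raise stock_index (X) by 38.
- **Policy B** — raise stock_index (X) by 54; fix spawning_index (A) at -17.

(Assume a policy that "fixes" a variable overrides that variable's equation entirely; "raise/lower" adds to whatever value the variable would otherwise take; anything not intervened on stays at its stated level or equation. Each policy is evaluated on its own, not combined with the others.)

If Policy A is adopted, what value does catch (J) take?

1227

Policy A (X + 38):
  X = 146 + 38 = 184
  J = 123 + 6·184 = 1227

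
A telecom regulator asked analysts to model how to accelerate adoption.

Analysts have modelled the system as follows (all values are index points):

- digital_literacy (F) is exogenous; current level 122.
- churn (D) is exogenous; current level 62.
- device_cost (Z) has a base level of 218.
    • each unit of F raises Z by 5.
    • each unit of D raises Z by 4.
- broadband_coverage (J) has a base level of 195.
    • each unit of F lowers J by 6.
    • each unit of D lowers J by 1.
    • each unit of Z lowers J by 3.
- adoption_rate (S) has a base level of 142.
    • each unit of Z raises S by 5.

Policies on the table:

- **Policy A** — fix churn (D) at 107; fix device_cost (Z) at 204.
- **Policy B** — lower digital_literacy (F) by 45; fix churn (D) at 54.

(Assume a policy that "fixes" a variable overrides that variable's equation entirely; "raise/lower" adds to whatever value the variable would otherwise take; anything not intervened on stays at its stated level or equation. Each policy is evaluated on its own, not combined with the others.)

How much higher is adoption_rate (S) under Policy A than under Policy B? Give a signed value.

Policy A (D := 107, Z := 204):
  F = 122
  D = 107
  Z = 204
  S = 142 + 5·204 = 1162
Policy B (F − 45, D := 54):
  F = 122 − 45 = 77
  D = 54
  Z = 218 + 5·77 + 4·54 = 819
  S = 142 + 5·819 = 4237
S: 1162 − 4237 = -3075

-3075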